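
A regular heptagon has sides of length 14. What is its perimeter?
Perimeter = number of sides * side length
Perimeter = 7 * 14
Perimeter = 98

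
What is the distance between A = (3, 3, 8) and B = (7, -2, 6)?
d = √[(4)² + (-5)² + (-2)²] = √45 = 6.708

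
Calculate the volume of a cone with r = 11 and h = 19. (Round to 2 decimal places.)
Volume = (1/3) * pi * r² * h
Volume = (1/3) * pi * 11² * 19
Volume = (1/3) * pi * 121 * 19
Volume = (1/3) * pi * 2299
Volume = 2407.51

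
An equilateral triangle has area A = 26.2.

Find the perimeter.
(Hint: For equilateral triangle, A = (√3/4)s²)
A = (√3/4)s²  →  s² = 4A/√3 = 4·26.2/√3 = 60.5063
s = 7.77858
Perimeter = 3s = 23.34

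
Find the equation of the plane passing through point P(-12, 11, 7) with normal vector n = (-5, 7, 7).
d = n·P = (-5)(-12) + (7)(11) + (7)(7) = 186
Plane: -5x + 7y + 7z = 186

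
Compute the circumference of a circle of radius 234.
Circumference = 2 * pi * r
Circumference = 2 * pi * 234
Circumference = 1470.27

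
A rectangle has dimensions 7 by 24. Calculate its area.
Area = length * width
Area = 7 * 24
Area = 168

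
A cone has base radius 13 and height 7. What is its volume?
Volume = (1/3) * pi * r² * h
Volume = (1/3) * pi * 13² * 7
Volume = (1/3) * pi * 169 * 7
Volume = (1/3) * pi * 1183
Volume = 1238.83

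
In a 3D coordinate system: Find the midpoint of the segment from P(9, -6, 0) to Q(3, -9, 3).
Midpoint = ((9+3)/2, (-6-9)/2, (0+3)/2) = (6, -7.5, 1.5)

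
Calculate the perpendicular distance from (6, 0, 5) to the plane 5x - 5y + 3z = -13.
d = |5(6) + (-5)(0) + 3(5) - (-13)| / √(5² + (-5)² + 3²) = 58/√59 = 7.551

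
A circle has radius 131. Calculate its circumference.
Circumference = 2 * pi * r
Circumference = 2 * pi * 131
Circumference = 823.10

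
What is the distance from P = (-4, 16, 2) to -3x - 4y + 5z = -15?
d = |(-3)(-4) + (-4)(16) + 5(2) - (-15)| / √((-3)² + (-4)² + 5²) = 27/√50 = 3.818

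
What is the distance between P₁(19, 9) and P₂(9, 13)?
Using the distance formula: d = sqrt((x₂-x₁)² + (y₂-y₁)²)
dx = 9 - 19 = -10
dy = 13 - 9 = 4
d = sqrt((-10)² + 4²) = sqrt(100 + 16) = sqrt(116) = 10.77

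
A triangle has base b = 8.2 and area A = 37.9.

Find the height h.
A = ½bh  →  h = 2A/b
h = 2·37.9/8.2 = 9.244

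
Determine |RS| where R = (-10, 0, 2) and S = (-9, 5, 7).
d = √[(1)² + (5)² + (5)²] = √51 = 7.141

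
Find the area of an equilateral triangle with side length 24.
Area = (sqrt(3)/4) * s²
Area = (sqrt(3)/4) * 24²
Area = (sqrt(3)/4) * 576
Area = 249.42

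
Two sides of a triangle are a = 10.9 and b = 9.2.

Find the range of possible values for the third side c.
By the triangle inequality: |a - b| < c < a + b
|10.9 - 9.2| < c < 10.9 + 9.2
1.7 < c < 20.1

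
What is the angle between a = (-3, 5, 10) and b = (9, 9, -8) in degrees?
a·b = -62, |a|² = 134, |b|² = 226
cos θ = -62/√30284 ≈ -0.3563
θ ≈ 110.9°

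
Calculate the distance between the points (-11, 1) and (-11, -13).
Using the distance formula: d = sqrt((x₂-x₁)² + (y₂-y₁)²)
dx = (-11) - (-11) = 0
dy = (-13) - 1 = -14
d = sqrt(0² + (-14)²) = sqrt(0 + 196) = sqrt(196) = 14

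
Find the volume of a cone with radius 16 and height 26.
Volume = (1/3) * pi * r² * h
Volume = (1/3) * pi * 16² * 26
Volume = (1/3) * pi * 256 * 26
Volume = (1/3) * pi * 6656
Volume = 6970.15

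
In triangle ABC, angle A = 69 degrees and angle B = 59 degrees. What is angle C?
Sum of angles in a triangle = 180 degrees
Third angle = 180 - 69 - 59
Third angle = 52 degrees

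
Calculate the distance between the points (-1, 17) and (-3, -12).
Using the distance formula: d = sqrt((x₂-x₁)² + (y₂-y₁)²)
dx = (-3) - (-1) = -2
dy = (-12) - 17 = -29
d = sqrt((-2)² + (-29)²) = sqrt(4 + 841) = sqrt(845) = 29.07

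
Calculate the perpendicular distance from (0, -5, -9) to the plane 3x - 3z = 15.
d = |3(0) + 0(-5) + (-3)(-9) - (15)| / √(3² + 0² + (-3)²) = 12/√18 = 2.828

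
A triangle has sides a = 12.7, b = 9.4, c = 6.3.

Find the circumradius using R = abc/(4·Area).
s = (a+b+c)/2 = 14.2
Area = √(s(s-a)(s-b)(s-c)) = √(14.2·1.5·4.8·7.9) = 28.42
R = abc/(4·Area) = (12.7·9.4·6.3)/(4·28.42) = 752.094/113.68 = 6.616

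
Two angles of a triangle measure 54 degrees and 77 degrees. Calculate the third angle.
Sum of angles in a triangle = 180 degrees
Third angle = 180 - 54 - 77
Third angle = 49 degrees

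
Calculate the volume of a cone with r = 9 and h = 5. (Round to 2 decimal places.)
Volume = (1/3) * pi * r² * h
Volume = (1/3) * pi * 9² * 5
Volume = (1/3) * pi * 81 * 5
Volume = (1/3) * pi * 405
Volume = 424.12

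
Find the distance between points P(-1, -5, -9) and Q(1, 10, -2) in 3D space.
d = √[(2)² + (15)² + (7)²] = √278 = 16.67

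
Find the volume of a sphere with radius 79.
Volume = (4/3) * pi * r³
Volume = (4/3) * pi * 79³
Volume = (4/3) * pi * 493039
Volume = 2065236.93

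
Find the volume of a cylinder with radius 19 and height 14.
Volume = pi * r² * h
Volume = pi * 19² * 14
Volume = pi * 361 * 14
Volume = pi * 5054
Volume = 15877.61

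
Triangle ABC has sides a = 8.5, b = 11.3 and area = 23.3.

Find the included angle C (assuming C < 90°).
Area = ½ab·sin(C)  →  sin(C) = 2·Area/(ab)
sin(C) = 2·23.3/(8.5·11.3) = 0.485164
C = arcsin(0.485164) = 29.02°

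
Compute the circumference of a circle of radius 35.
Circumference = 2 * pi * r
Circumference = 2 * pi * 35
Circumference = 219.91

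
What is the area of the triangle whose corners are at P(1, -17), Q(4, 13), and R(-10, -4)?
Using the coordinate formula: Area = (1/2)|x₁(y₂-y₃) + x₂(y₃-y₁) + x₃(y₁-y₂)|
Area = (1/2)|1(13-(-4)) + 4((-4)-(-17)) + (-10)((-17)-13)|
Area = (1/2)|1*17 + 4*13 + (-10)*(-30)|
Area = (1/2)|17 + 52 + 300|
Area = (1/2)*369 = 184.50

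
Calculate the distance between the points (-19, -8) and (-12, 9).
Using the distance formula: d = sqrt((x₂-x₁)² + (y₂-y₁)²)
dx = (-12) - (-19) = 7
dy = 9 - (-8) = 17
d = sqrt(7² + 17²) = sqrt(49 + 289) = sqrt(338) = 18.38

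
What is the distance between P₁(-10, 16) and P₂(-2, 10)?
Using the distance formula: d = sqrt((x₂-x₁)² + (y₂-y₁)²)
dx = (-2) - (-10) = 8
dy = 10 - 16 = -6
d = sqrt(8² + (-6)²) = sqrt(64 + 36) = sqrt(100) = 10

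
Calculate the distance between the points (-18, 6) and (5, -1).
Using the distance formula: d = sqrt((x₂-x₁)² + (y₂-y₁)²)
dx = 5 - (-18) = 23
dy = (-1) - 6 = -7
d = sqrt(23² + (-7)²) = sqrt(529 + 49) = sqrt(578) = 24.04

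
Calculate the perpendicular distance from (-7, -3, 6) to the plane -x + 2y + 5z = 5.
d = |(-1)(-7) + 2(-3) + 5(6) - (5)| / √((-1)² + 2² + 5²) = 26/√30 = 4.747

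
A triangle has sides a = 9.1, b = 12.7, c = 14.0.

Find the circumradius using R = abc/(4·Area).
s = (a+b+c)/2 = 17.9
Area = √(s(s-a)(s-b)(s-c)) = √(17.9·8.8·5.2·3.9) = 56.52
R = abc/(4·Area) = (9.1·12.7·14.0)/(4·56.52) = 1617.98/226.08 = 7.157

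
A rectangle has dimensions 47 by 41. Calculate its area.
Area = length * width
Area = 47 * 41
Area = 1927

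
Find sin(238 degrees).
sin(238 degrees) = -0.848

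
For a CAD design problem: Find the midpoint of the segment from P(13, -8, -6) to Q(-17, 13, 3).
Midpoint = ((13-17)/2, (-8+13)/2, (-6+3)/2) = (-2, 2.5, -1.5)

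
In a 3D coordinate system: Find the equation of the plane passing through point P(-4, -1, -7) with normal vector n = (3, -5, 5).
d = n·P = (3)(-4) + (-5)(-1) + (5)(-7) = -42
Plane: 3x - 5y + 5z = -42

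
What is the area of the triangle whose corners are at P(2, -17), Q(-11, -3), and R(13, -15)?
Using the coordinate formula: Area = (1/2)|x₁(y₂-y₃) + x₂(y₃-y₁) + x₃(y₁-y₂)|
Area = (1/2)|2((-3)-(-15)) + (-11)((-15)-(-17)) + 13((-17)-(-3))|
Area = (1/2)|2*12 + (-11)*2 + 13*(-14)|
Area = (1/2)|24 + (-22) + (-182)|
Area = (1/2)*180 = 90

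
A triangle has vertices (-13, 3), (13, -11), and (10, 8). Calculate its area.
Using the coordinate formula: Area = (1/2)|x₁(y₂-y₃) + x₂(y₃-y₁) + x₃(y₁-y₂)|
Area = (1/2)|(-13)((-11)-8) + 13(8-3) + 10(3-(-11))|
Area = (1/2)|(-13)*(-19) + 13*5 + 10*14|
Area = (1/2)|247 + 65 + 140|
Area = (1/2)*452 = 226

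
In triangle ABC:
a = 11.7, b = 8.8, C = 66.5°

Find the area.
Using A = ½ab·sin(C):
A = ½·11.7·8.8·sin(66.5°) = ½·102.96·0.917060 = 47.21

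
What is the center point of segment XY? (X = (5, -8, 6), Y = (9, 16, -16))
Midpoint = ((5+9)/2, (-8+16)/2, (6-16)/2) = (7, 4, -5)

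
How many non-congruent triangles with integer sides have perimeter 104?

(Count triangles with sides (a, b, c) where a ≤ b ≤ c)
With a ≤ b ≤ c and a + b + c = 104, the triangle inequality a + b > c gives c < 104/2, so c ≤ 51.
Iterate a from 1 to ⌊p/3⌋ = 34; for each a, b ranges from a to ⌊(p−a)/2⌋ with c = p − a − b, keeping only c ≥ b.
Triples: (2, 51, 51), (3, 50, 51), (4, 49, 51), …
Count = 225 triangles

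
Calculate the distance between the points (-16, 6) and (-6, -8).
Using the distance formula: d = sqrt((x₂-x₁)² + (y₂-y₁)²)
dx = (-6) - (-16) = 10
dy = (-8) - 6 = -14
d = sqrt(10² + (-14)²) = sqrt(100 + 196) = sqrt(296) = 17.20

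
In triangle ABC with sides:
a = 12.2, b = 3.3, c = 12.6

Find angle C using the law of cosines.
cos(C) = (a² + b² - c²)/(2ab)
cos(C) = (12.2² + 3.3² - 12.6²)/(2·12.2·3.3) = 0.97/80.52 = 0.012047
C = arccos(0.012047) = 89.31°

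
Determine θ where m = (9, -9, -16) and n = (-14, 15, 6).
m·n = -357, |m|² = 418, |n|² = 457
cos θ = -357/√191026 ≈ -0.8168
θ ≈ 144.8°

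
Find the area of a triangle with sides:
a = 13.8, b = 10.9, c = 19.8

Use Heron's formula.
s = (a+b+c)/2 = (13.8+10.9+19.8)/2 = 22.25
A = √(s(s-a)(s-b)(s-c)) = √(22.25·8.45·11.35·2.45)
A = √5228.16 = 72.31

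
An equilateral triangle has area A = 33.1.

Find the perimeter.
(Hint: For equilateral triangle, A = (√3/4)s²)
A = (√3/4)s²  →  s² = 4A/√3 = 4·33.1/√3 = 76.4412
s = 8.74306
Perimeter = 3s = 26.23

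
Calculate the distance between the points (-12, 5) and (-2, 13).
Using the distance formula: d = sqrt((x₂-x₁)² + (y₂-y₁)²)
dx = (-2) - (-12) = 10
dy = 13 - 5 = 8
d = sqrt(10² + 8²) = sqrt(100 + 64) = sqrt(164) = 12.81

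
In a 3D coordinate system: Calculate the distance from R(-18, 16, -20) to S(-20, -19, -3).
d = √[(-2)² + (-35)² + (17)²] = √1518 = 38.96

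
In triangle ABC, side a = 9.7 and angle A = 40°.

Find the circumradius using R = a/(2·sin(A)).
R = a/(2·sin(A)) = 9.7/(2·sin(40°))
R = 9.7/(2·0.642788) = 9.7/1.285575 = 7.545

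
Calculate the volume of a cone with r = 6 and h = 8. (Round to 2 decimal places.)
Volume = (1/3) * pi * r² * h
Volume = (1/3) * pi * 6² * 8
Volume = (1/3) * pi * 36 * 8
Volume = (1/3) * pi * 288
Volume = 301.59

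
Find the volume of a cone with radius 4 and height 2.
Volume = (1/3) * pi * r² * h
Volume = (1/3) * pi * 4² * 2
Volume = (1/3) * pi * 16 * 2
Volume = (1/3) * pi * 32
Volume = 33.51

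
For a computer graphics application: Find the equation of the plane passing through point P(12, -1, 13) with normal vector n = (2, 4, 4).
d = n·P = (2)(12) + (4)(-1) + (4)(13) = 72
Plane: 2x + 4y + 4z = 72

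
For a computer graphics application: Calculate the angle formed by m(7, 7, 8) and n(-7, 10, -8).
m·n = -43, |m|² = 162, |n|² = 213
cos θ = -43/√34506 ≈ -0.2315
θ ≈ 103.4°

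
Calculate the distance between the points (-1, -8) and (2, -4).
Using the distance formula: d = sqrt((x₂-x₁)² + (y₂-y₁)²)
dx = 2 - (-1) = 3
dy = (-4) - (-8) = 4
d = sqrt(3² + 4²) = sqrt(9 + 16) = sqrt(25) = 5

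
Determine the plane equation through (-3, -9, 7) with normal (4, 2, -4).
d = n·P = (4)(-3) + (2)(-9) + (-4)(7) = -58
Plane: 4x + 2y - 4z = -58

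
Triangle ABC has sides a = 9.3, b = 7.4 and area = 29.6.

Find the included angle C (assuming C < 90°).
Area = ½ab·sin(C)  →  sin(C) = 2·Area/(ab)
sin(C) = 2·29.6/(9.3·7.4) = 0.860215
C = arcsin(0.860215) = 59.34°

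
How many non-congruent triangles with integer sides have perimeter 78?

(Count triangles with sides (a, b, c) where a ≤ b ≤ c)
With a ≤ b ≤ c and a + b + c = 78, the triangle inequality a + b > c gives c < 78/2, so c ≤ 38.
Iterate a from 1 to ⌊p/3⌋ = 26; for each a, b ranges from a to ⌊(p−a)/2⌋ with c = p − a − b, keeping only c ≥ b.
Triples: (2, 38, 38), (3, 37, 38), (4, 36, 38), …
Count = 127 triangles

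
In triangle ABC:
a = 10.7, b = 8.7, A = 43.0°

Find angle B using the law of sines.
sin(B)/b = sin(A)/a
sin(B) = b·sin(A)/a = 8.7·sin(43.0°)/10.7 = 0.554522
B = arcsin(0.554522) = 33.68°  (b ≤ a, so B ≤ A and the acute solution is unique)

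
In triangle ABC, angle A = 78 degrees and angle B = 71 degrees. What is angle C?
Sum of angles in a triangle = 180 degrees
Third angle = 180 - 78 - 71
Third angle = 31 degrees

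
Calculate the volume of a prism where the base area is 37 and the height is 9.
Volume = base area * height
Volume = 37 * 9
Volume = 333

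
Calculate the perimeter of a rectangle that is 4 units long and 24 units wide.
Perimeter = 2 * (length + width)
Perimeter = 2 * (4 + 24)
Perimeter = 2 * 28
Perimeter = 56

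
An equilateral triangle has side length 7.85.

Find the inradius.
For an equilateral triangle, r = s/(2√3) where s is the side.
r = 7.85/(2√3) = 7.85/3.464102 = 2.266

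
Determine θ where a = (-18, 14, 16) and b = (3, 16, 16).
a·b = 426, |a|² = 776, |b|² = 521
cos θ = 426/√404296 ≈ 0.67
θ ≈ 47.93°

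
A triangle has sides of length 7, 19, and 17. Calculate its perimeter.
Perimeter = sum of all sides
Perimeter = 7 + 19 + 17
Perimeter = 43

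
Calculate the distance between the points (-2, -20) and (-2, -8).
Using the distance formula: d = sqrt((x₂-x₁)² + (y₂-y₁)²)
dx = (-2) - (-2) = 0
dy = (-8) - (-20) = 12
d = sqrt(0² + 12²) = sqrt(0 + 144) = sqrt(144) = 12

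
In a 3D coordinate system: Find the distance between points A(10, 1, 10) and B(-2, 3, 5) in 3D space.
d = √[(-12)² + (2)² + (-5)²] = √173 = 13.15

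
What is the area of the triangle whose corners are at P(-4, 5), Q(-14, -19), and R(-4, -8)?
Using the coordinate formula: Area = (1/2)|x₁(y₂-y₃) + x₂(y₃-y₁) + x₃(y₁-y₂)|
Area = (1/2)|(-4)((-19)-(-8)) + (-14)((-8)-5) + (-4)(5-(-19))|
Area = (1/2)|(-4)*(-11) + (-14)*(-13) + (-4)*24|
Area = (1/2)|44 + 182 + (-96)|
Area = (1/2)*130 = 65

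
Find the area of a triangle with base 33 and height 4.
Area = (1/2) * base * height
Area = (1/2) * 33 * 4
Area = 66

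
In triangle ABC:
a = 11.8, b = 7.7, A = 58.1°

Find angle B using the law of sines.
sin(B)/b = sin(A)/a
sin(B) = b·sin(A)/a = 7.7·sin(58.1°)/11.8 = 0.553990
B = arcsin(0.553990) = 33.64°  (b ≤ a, so B ≤ A and the acute solution is unique)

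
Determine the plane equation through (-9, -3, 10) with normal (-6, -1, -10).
d = n·P = (-6)(-9) + (-1)(-3) + (-10)(10) = -43
Plane: -6x - y - 10z = -43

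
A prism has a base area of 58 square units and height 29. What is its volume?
Volume = base area * height
Volume = 58 * 29
Volume = 1682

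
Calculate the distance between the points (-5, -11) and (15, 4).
Using the distance formula: d = sqrt((x₂-x₁)² + (y₂-y₁)²)
dx = 15 - (-5) = 20
dy = 4 - (-11) = 15
d = sqrt(20² + 15²) = sqrt(400 + 225) = sqrt(625) = 25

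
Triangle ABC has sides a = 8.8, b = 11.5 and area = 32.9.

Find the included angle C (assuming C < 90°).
Area = ½ab·sin(C)  →  sin(C) = 2·Area/(ab)
sin(C) = 2·32.9/(8.8·11.5) = 0.650198
C = arcsin(0.650198) = 40.56°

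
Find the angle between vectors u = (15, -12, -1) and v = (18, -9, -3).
u·v = 381, |u|² = 370, |v|² = 414
cos θ = 381/√153180 ≈ 0.9735
θ ≈ 13.23°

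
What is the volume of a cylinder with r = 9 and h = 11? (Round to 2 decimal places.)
Volume = pi * r² * h
Volume = pi * 9² * 11
Volume = pi * 81 * 11
Volume = pi * 891
Volume = 2799.16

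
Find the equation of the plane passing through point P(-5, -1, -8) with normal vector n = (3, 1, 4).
d = n·P = (3)(-5) + (1)(-1) + (4)(-8) = -48
Plane: 3x + y + 4z = -48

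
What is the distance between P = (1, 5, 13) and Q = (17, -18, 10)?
d = √[(16)² + (-23)² + (-3)²] = √794 = 28.18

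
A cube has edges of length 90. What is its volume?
Volume = s³
Volume = 90³
Volume = 729000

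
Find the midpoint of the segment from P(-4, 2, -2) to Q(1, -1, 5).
Midpoint = ((-4+1)/2, (2-1)/2, (-2+5)/2) = (-1.5, 0.5, 1.5)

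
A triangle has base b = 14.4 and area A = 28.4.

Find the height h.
A = ½bh  →  h = 2A/b
h = 2·28.4/14.4 = 3.944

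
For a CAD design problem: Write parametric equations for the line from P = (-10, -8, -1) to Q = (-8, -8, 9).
Direction vector d = Q - P = (2, 0, 10)
x = -10 + 2t, y = -8, z = -1 + 10t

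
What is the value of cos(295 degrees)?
cos(295 degrees) = 0.4226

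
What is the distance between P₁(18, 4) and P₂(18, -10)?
Using the distance formula: d = sqrt((x₂-x₁)² + (y₂-y₁)²)
dx = 18 - 18 = 0
dy = (-10) - 4 = -14
d = sqrt(0² + (-14)²) = sqrt(0 + 196) = sqrt(196) = 14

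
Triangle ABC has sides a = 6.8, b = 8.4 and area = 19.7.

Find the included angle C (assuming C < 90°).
Area = ½ab·sin(C)  →  sin(C) = 2·Area/(ab)
sin(C) = 2·19.7/(6.8·8.4) = 0.689776
C = arcsin(0.689776) = 43.61°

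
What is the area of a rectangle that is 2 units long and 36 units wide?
Area = length * width
Area = 2 * 36
Area = 72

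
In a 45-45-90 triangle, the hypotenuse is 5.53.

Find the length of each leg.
In a 45-45-90 triangle, hypotenuse = leg·√2  →  leg = hypotenuse/√2
leg = 5.53/√2 = 3.91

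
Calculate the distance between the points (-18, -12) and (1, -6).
Using the distance formula: d = sqrt((x₂-x₁)² + (y₂-y₁)²)
dx = 1 - (-18) = 19
dy = (-6) - (-12) = 6
d = sqrt(19² + 6²) = sqrt(361 + 36) = sqrt(397) = 19.92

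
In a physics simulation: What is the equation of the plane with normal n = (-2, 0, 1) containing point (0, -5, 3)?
d = n·P = (-2)(0) + (0)(-5) + (1)(3) = 3
Plane: -2x + z = 3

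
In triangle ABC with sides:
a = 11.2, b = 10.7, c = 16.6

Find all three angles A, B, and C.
By the law of cosines:
cos(A) = (b² + c² - a²)/(2bc) = 0.744877  →  A = 41.85°
cos(B) = (a² + c² - b²)/(2ac) = 0.770520  →  B = 39.6°
cos(C) = (a² + b² - c²)/(2ab) = -0.148657  →  C = 98.55°
Check: A + B + C = 180.0° ✓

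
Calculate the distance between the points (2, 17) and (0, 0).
Using the distance formula: d = sqrt((x₂-x₁)² + (y₂-y₁)²)
dx = 0 - 2 = -2
dy = 0 - 17 = -17
d = sqrt((-2)² + (-17)²) = sqrt(4 + 289) = sqrt(293) = 17.12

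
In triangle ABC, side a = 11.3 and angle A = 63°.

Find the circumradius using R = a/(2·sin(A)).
R = a/(2·sin(A)) = 11.3/(2·sin(63°))
R = 11.3/(2·0.891007) = 11.3/1.782013 = 6.341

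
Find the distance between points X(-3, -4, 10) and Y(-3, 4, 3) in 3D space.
d = √[(0)² + (8)² + (-7)²] = √113 = 10.63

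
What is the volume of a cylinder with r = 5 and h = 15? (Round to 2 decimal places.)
Volume = pi * r² * h
Volume = pi * 5² * 15
Volume = pi * 25 * 15
Volume = pi * 375
Volume = 1178.10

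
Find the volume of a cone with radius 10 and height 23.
Volume = (1/3) * pi * r² * h
Volume = (1/3) * pi * 10² * 23
Volume = (1/3) * pi * 100 * 23
Volume = (1/3) * pi * 2300
Volume = 2408.55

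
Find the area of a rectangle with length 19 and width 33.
Area = length * width
Area = 19 * 33
Area = 627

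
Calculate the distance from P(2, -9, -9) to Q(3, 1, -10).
d = √[(1)² + (10)² + (-1)²] = √102 = 10.1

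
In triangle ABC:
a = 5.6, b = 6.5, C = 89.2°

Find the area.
Using A = ½ab·sin(C):
A = ½·5.6·6.5·sin(89.2°) = ½·36.4·0.999903 = 18.2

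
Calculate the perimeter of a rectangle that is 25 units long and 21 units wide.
Perimeter = 2 * (length + width)
Perimeter = 2 * (25 + 21)
Perimeter = 2 * 46
Perimeter = 92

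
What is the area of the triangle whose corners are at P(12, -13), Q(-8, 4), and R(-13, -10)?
Using the coordinate formula: Area = (1/2)|x₁(y₂-y₃) + x₂(y₃-y₁) + x₃(y₁-y₂)|
Area = (1/2)|12(4-(-10)) + (-8)((-10)-(-13)) + (-13)((-13)-4)|
Area = (1/2)|12*14 + (-8)*3 + (-13)*(-17)|
Area = (1/2)|168 + (-24) + 221|
Area = (1/2)*365 = 182.50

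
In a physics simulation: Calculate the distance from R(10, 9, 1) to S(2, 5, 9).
d = √[(-8)² + (-4)² + (8)²] = √144 = 12.0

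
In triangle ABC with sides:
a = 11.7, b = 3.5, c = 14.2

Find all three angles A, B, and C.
By the law of cosines:
cos(A) = (b² + c² - a²)/(2bc) = 0.774648  →  A = 39.23°
cos(B) = (a² + c² - b²)/(2ac) = 0.981943  →  B = 10.9°
cos(C) = (a² + b² - c²)/(2ab) = -0.641026  →  C = 129.9°
Check: A + B + C = 180.0° ✓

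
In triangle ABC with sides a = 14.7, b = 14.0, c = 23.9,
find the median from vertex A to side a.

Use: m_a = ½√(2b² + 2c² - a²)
m_a = ½√(2·14.0² + 2·23.9² - 14.7²)
m_a = ½√(392 + 1142.42 - 216.09) = ½√1318.33 = 18.15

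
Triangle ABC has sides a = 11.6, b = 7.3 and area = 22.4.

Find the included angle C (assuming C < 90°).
Area = ½ab·sin(C)  →  sin(C) = 2·Area/(ab)
sin(C) = 2·22.4/(11.6·7.3) = 0.529051
C = arcsin(0.529051) = 31.94°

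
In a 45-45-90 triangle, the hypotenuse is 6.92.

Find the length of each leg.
In a 45-45-90 triangle, hypotenuse = leg·√2  →  leg = hypotenuse/√2
leg = 6.92/√2 = 4.893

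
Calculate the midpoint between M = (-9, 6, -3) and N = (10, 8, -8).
Midpoint = ((-9+10)/2, (6+8)/2, (-3-8)/2) = (0.5, 7, -5.5)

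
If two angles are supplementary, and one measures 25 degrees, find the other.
Supplementary angles sum to 180 degrees.
Other angle = 180 - 25
Other angle = 155 degrees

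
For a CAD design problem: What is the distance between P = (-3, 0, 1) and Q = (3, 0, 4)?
d = √[(6)² + (0)² + (3)²] = √45 = 6.708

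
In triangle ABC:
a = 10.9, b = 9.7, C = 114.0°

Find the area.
Using A = ½ab·sin(C):
A = ½·10.9·9.7·sin(114.0°) = ½·105.73·0.913545 = 48.29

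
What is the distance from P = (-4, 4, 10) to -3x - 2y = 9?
d = |(-3)(-4) + (-2)(4) + 0(10) - (9)| / √((-3)² + (-2)² + 0²) = 5/√13 = 1.387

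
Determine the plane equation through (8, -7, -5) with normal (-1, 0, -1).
d = n·P = (-1)(8) + (0)(-7) + (-1)(-5) = -3
Plane: -x - z = -3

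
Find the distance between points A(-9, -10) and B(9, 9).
Using the distance formula: d = sqrt((x₂-x₁)² + (y₂-y₁)²)
dx = 9 - (-9) = 18
dy = 9 - (-10) = 19
d = sqrt(18² + 19²) = sqrt(324 + 361) = sqrt(685) = 26.17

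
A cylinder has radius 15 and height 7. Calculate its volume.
Volume = pi * r² * h
Volume = pi * 15² * 7
Volume = pi * 225 * 7
Volume = pi * 1575
Volume = 4948.01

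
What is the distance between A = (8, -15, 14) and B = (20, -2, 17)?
d = √[(12)² + (13)² + (3)²] = √322 = 17.94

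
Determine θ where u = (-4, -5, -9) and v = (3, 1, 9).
u·v = -98, |u|² = 122, |v|² = 91
cos θ = -98/√11102 ≈ -0.9301
θ ≈ 158.4°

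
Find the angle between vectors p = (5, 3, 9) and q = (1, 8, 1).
p·q = 38, |p|² = 115, |q|² = 66
cos θ = 38/√7590 ≈ 0.4362
θ ≈ 64.14°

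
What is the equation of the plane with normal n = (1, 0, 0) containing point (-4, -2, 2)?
d = n·P = (1)(-4) + (0)(-2) + (0)(2) = -4
Plane: x = -4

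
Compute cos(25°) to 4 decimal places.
cos(25 degrees) = 0.9063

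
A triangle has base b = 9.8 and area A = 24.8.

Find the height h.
A = ½bh  →  h = 2A/b
h = 2·24.8/9.8 = 5.061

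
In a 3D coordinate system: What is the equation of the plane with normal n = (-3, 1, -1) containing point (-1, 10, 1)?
d = n·P = (-3)(-1) + (1)(10) + (-1)(1) = 12
Plane: -3x + y - z = 12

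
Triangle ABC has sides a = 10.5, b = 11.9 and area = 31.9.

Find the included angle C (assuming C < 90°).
Area = ½ab·sin(C)  →  sin(C) = 2·Area/(ab)
sin(C) = 2·31.9/(10.5·11.9) = 0.510604
C = arcsin(0.510604) = 30.7°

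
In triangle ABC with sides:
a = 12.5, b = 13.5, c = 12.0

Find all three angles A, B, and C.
By the law of cosines:
cos(A) = (b² + c² - a²)/(2bc) = 0.524691  →  A = 58.35°
cos(B) = (a² + c² - b²)/(2ac) = 0.393333  →  B = 66.84°
cos(C) = (a² + b² - c²)/(2ab) = 0.576296  →  C = 54.81°
Check: A + B + C = 180.0° ✓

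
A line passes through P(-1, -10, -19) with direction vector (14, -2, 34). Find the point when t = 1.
P(1) = (-1 + 14(1), -10 + (-2)(1), -19 + 34(1)) = (13, -12, 15)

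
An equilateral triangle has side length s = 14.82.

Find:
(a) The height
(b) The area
(a) Height h = s·√3/2 = 14.82·√3/2 = 12.83
(b) Area = (√3/4)·s² = (√3/4)·14.82² = (√3/4)·219.632 = 95.1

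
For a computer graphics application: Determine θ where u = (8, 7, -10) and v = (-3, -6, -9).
u·v = 24, |u|² = 213, |v|² = 126
cos θ = 24/√26838 ≈ 0.1465
θ ≈ 81.58°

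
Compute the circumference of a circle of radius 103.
Circumference = 2 * pi * r
Circumference = 2 * pi * 103
Circumference = 647.17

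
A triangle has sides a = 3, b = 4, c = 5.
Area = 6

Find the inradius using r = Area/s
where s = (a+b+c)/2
s = (3+4+5)/2 = 6
r = Area/s = 6/6 = 1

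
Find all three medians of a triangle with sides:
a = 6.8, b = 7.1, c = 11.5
Using m_x = ½√(2y² + 2z² - x²):
m_a = ½√(2·7.1² + 2·11.5² - 6.8²) = ½√319.08 = 8.931
m_b = ½√(2·6.8² + 2·11.5² - 7.1²) = ½√306.57 = 8.755
m_c = ½√(2·6.8² + 2·7.1² - 11.5²) = ½√61.05 = 3.907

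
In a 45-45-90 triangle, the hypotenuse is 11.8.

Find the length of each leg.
In a 45-45-90 triangle, hypotenuse = leg·√2  →  leg = hypotenuse/√2
leg = 11.8/√2 = 8.344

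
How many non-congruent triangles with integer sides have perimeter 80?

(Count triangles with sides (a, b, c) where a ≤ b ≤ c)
With a ≤ b ≤ c and a + b + c = 80, the triangle inequality a + b > c gives c < 80/2, so c ≤ 39.
Iterate a from 1 to ⌊p/3⌋ = 26; for each a, b ranges from a to ⌊(p−a)/2⌋ with c = p − a − b, keeping only c ≥ b.
Triples: (2, 39, 39), (3, 38, 39), (4, 37, 39), …
Count = 133 triangles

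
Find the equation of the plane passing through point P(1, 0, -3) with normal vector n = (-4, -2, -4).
d = n·P = (-4)(1) + (-2)(0) + (-4)(-3) = 8
Plane: -4x - 2y - 4z = 8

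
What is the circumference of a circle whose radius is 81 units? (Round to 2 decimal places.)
Circumference = 2 * pi * r
Circumference = 2 * pi * 81
Circumference = 508.94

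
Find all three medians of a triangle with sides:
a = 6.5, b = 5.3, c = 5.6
Using m_x = ½√(2y² + 2z² - x²):
m_a = ½√(2·5.3² + 2·5.6² - 6.5²) = ½√76.65 = 4.377
m_b = ½√(2·6.5² + 2·5.6² - 5.3²) = ½√119.13 = 5.457
m_c = ½√(2·6.5² + 2·5.3² - 5.6²) = ½√109.32 = 5.228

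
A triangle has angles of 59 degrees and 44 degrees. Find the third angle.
Sum of angles in a triangle = 180 degrees
Third angle = 180 - 59 - 44
Third angle = 77 degrees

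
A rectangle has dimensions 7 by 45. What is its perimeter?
Perimeter = 2 * (length + width)
Perimeter = 2 * (7 + 45)
Perimeter = 2 * 52
Perimeter = 104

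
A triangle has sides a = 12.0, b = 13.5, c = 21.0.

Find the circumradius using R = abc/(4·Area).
s = (a+b+c)/2 = 23.25
Area = √(s(s-a)(s-b)(s-c)) = √(23.25·11.25·9.75·2.25) = 75.7498
R = abc/(4·Area) = (12.0·13.5·21.0)/(4·75.7498) = 3402/302.9992 = 11.23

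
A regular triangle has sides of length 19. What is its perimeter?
Perimeter = number of sides * side length
Perimeter = 3 * 19
Perimeter = 57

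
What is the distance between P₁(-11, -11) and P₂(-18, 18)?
Using the distance formula: d = sqrt((x₂-x₁)² + (y₂-y₁)²)
dx = (-18) - (-11) = -7
dy = 18 - (-11) = 29
d = sqrt((-7)² + 29²) = sqrt(49 + 841) = sqrt(890) = 29.83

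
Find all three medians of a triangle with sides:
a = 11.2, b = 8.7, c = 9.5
Using m_x = ½√(2y² + 2z² - x²):
m_a = ½√(2·8.7² + 2·9.5² - 11.2²) = ½√206.44 = 7.184
m_b = ½√(2·11.2² + 2·9.5² - 8.7²) = ½√355.69 = 9.43
m_c = ½√(2·11.2² + 2·8.7² - 9.5²) = ½√312.01 = 8.832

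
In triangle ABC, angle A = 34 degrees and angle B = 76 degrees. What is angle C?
Sum of angles in a triangle = 180 degrees
Third angle = 180 - 34 - 76
Third angle = 70 degrees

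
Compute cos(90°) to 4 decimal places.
cos(90 degrees) = 0
Decimal approximation: 0.0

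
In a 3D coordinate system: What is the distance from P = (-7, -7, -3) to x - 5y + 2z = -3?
d = |1(-7) + (-5)(-7) + 2(-3) - (-3)| / √(1² + (-5)² + 2²) = 25/√30 = 4.564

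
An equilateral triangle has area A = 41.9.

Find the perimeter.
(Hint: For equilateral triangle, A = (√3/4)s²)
A = (√3/4)s²  →  s² = 4A/√3 = 4·41.9/√3 = 96.7639
s = 9.83686
Perimeter = 3s = 29.51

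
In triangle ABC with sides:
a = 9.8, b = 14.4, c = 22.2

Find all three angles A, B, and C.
By the law of cosines:
cos(A) = (b² + c² - a²)/(2bc) = 0.944945  →  A = 19.1°
cos(B) = (a² + c² - b²)/(2ac) = 0.876816  →  B = 28.74°
cos(C) = (a² + b² - c²)/(2ab) = -0.671202  →  C = 132.2°
Check: A + B + C = 180.0° ✓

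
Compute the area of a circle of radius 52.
Area = pi * r²
Area = pi * 52²
Area = pi * 2704
Area = 8494.87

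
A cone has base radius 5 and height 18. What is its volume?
Volume = (1/3) * pi * r² * h
Volume = (1/3) * pi * 5² * 18
Volume = (1/3) * pi * 25 * 18
Volume = (1/3) * pi * 450
Volume = 471.24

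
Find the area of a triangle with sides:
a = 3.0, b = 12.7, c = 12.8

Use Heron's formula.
s = (a+b+c)/2 = (3.0+12.7+12.8)/2 = 14.25
A = √(s(s-a)(s-b)(s-c)) = √(14.25·11.25·1.55·1.45)
A = √360.302 = 18.98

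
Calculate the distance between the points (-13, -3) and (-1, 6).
Using the distance formula: d = sqrt((x₂-x₁)² + (y₂-y₁)²)
dx = (-1) - (-13) = 12
dy = 6 - (-3) = 9
d = sqrt(12² + 9²) = sqrt(144 + 81) = sqrt(225) = 15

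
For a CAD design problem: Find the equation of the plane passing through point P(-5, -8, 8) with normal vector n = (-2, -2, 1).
d = n·P = (-2)(-5) + (-2)(-8) + (1)(8) = 34
Plane: -2x - 2y + z = 34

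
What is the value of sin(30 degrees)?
sin(30 degrees) = 1/2
Decimal approximation: 0.5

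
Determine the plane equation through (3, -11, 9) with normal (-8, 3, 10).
d = n·P = (-8)(3) + (3)(-11) + (10)(9) = 33
Plane: -8x + 3y + 10z = 33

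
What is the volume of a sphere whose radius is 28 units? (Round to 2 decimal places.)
Volume = (4/3) * pi * r³
Volume = (4/3) * pi * 28³
Volume = (4/3) * pi * 21952
Volume = 91952.32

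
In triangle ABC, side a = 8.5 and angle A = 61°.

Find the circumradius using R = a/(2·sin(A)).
R = a/(2·sin(A)) = 8.5/(2·sin(61°))
R = 8.5/(2·0.874620) = 8.5/1.749239 = 4.859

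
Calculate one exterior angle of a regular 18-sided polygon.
Exterior angle of a regular n-gon = 360/n
Exterior angle = 360/18
Exterior angle = 20 degrees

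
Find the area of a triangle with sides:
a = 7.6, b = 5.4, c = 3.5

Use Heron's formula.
s = (a+b+c)/2 = (7.6+5.4+3.5)/2 = 8.25
A = √(s(s-a)(s-b)(s-c)) = √(8.25·0.65·2.85·4.75)
A = √72.5948 = 8.52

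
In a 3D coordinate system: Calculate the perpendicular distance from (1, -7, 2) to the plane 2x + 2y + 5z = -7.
d = |2(1) + 2(-7) + 5(2) - (-7)| / √(2² + 2² + 5²) = 5/√33 = 0.8704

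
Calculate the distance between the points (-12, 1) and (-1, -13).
Using the distance formula: d = sqrt((x₂-x₁)² + (y₂-y₁)²)
dx = (-1) - (-12) = 11
dy = (-13) - 1 = -14
d = sqrt(11² + (-14)²) = sqrt(121 + 196) = sqrt(317) = 17.80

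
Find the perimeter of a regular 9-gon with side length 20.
Perimeter = number of sides * side length
Perimeter = 9 * 20
Perimeter = 180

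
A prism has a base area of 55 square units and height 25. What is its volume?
Volume = base area * height
Volume = 55 * 25
Volume = 1375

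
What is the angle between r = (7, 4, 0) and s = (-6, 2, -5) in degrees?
r·s = -34, |r|² = 65, |s|² = 65
cos θ = -34/√4225 ≈ -0.5231
θ ≈ 121.5°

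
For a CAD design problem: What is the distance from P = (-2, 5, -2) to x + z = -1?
d = |1(-2) + 0(5) + 1(-2) - (-1)| / √(1² + 0² + 1²) = 3/√2 = 2.121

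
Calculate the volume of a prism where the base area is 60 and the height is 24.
Volume = base area * height
Volume = 60 * 24
Volume = 1440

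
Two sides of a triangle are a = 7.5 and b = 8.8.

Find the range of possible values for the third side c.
By the triangle inequality: |a - b| < c < a + b
|7.5 - 8.8| < c < 7.5 + 8.8
1.3 < c < 16.3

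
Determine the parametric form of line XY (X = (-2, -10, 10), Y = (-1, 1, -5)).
Direction vector d = Y - X = (1, 11, -15)
x = -2 + t, y = -10 + 11t, z = 10 - 15t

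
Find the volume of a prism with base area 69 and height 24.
Volume = base area * height
Volume = 69 * 24
Volume = 1656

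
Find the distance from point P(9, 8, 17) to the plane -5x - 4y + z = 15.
d = |(-5)(9) + (-4)(8) + 1(17) - (15)| / √((-5)² + (-4)² + 1²) = 75/√42 = 11.57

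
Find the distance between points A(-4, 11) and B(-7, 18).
Using the distance formula: d = sqrt((x₂-x₁)² + (y₂-y₁)²)
dx = (-7) - (-4) = -3
dy = 18 - 11 = 7
d = sqrt((-3)² + 7²) = sqrt(9 + 49) = sqrt(58) = 7.62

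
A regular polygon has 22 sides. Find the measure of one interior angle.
Interior angle of a regular n-gon = (n-2)*180/n
Interior angle = (22-2)*180/22
Interior angle = 20*180/22
Interior angle = 3600/22
Interior angle = 163.64 degrees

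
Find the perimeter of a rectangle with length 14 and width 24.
Perimeter = 2 * (length + width)
Perimeter = 2 * (14 + 24)
Perimeter = 2 * 38
Perimeter = 76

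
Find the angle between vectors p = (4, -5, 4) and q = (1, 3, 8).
p·q = 21, |p|² = 57, |q|² = 74
cos θ = 21/√4218 ≈ 0.3233
θ ≈ 71.13°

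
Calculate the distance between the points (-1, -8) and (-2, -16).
Using the distance formula: d = sqrt((x₂-x₁)² + (y₂-y₁)²)
dx = (-2) - (-1) = -1
dy = (-16) - (-8) = -8
d = sqrt((-1)² + (-8)²) = sqrt(1 + 64) = sqrt(65) = 8.06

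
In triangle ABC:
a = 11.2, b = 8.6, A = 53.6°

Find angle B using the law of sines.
sin(B)/b = sin(A)/a
sin(B) = b·sin(A)/a = 8.6·sin(53.6°)/11.2 = 0.618043
B = arcsin(0.618043) = 38.17°  (b ≤ a, so B ≤ A and the acute solution is unique)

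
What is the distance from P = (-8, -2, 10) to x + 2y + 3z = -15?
d = |1(-8) + 2(-2) + 3(10) - (-15)| / √(1² + 2² + 3²) = 33/√14 = 8.82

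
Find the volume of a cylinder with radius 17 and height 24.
Volume = pi * r² * h
Volume = pi * 17² * 24
Volume = pi * 289 * 24
Volume = pi * 6936
Volume = 21790.09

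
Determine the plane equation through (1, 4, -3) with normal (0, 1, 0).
d = n·P = (0)(1) + (1)(4) + (0)(-3) = 4
Plane: y = 4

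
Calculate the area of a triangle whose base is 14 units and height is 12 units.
Area = (1/2) * base * height
Area = (1/2) * 14 * 12
Area = 84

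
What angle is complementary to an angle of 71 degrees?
Complementary angles sum to 90 degrees.
Other angle = 90 - 71
Other angle = 19 degrees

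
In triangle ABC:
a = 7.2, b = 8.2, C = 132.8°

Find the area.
Using A = ½ab·sin(C):
A = ½·7.2·8.2·sin(132.8°) = ½·59.04·0.733730 = 21.66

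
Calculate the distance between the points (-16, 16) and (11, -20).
Using the distance formula: d = sqrt((x₂-x₁)² + (y₂-y₁)²)
dx = 11 - (-16) = 27
dy = (-20) - 16 = -36
d = sqrt(27² + (-36)²) = sqrt(729 + 1296) = sqrt(2025) = 45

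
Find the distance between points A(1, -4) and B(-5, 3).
Using the distance formula: d = sqrt((x₂-x₁)² + (y₂-y₁)²)
dx = (-5) - 1 = -6
dy = 3 - (-4) = 7
d = sqrt((-6)² + 7²) = sqrt(36 + 49) = sqrt(85) = 9.22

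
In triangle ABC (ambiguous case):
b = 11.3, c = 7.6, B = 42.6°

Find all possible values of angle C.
sin(C)/c = sin(B)/b  →  sin(C) = c·sin(B)/b = 7.6·sin(42.6°)/11.3 = 0.455244
C₁ = arcsin(0.455244) = 27.08°,  C₂ = 180° - C₁ = 152.92°
Check C₂: A = 180° - 42.6° - 152.92° = -15.52° ≤ 0, rejected
C = 27.08° (one solution)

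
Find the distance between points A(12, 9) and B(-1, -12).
Using the distance formula: d = sqrt((x₂-x₁)² + (y₂-y₁)²)
dx = (-1) - 12 = -13
dy = (-12) - 9 = -21
d = sqrt((-13)² + (-21)²) = sqrt(169 + 441) = sqrt(610) = 24.70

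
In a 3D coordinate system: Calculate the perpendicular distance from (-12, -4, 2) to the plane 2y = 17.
d = |0(-12) + 2(-4) + 0(2) - (17)| / √(0² + 2² + 0²) = 25/√4 = 12.5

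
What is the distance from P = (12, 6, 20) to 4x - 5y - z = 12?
d = |4(12) + (-5)(6) + (-1)(20) - (12)| / √(4² + (-5)² + (-1)²) = 14/√42 = 2.16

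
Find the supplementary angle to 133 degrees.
Supplementary angles sum to 180 degrees.
Other angle = 180 - 133
Other angle = 47 degrees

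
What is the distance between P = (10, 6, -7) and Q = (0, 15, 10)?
d = √[(-10)² + (9)² + (17)²] = √470 = 21.68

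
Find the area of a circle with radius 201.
Area = pi * r²
Area = pi * 201²
Area = pi * 40401
Area = 126923.48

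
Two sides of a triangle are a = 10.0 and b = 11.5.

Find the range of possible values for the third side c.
By the triangle inequality: |a - b| < c < a + b
|10.0 - 11.5| < c < 10.0 + 11.5
1.5 < c < 21.5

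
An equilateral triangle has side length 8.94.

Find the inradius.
For an equilateral triangle, r = s/(2√3) where s is the side.
r = 8.94/(2√3) = 8.94/3.464102 = 2.581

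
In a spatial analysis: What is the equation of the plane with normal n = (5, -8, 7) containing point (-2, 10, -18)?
d = n·P = (5)(-2) + (-8)(10) + (7)(-18) = -216
Plane: 5x - 8y + 7z = -216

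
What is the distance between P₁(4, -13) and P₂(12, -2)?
Using the distance formula: d = sqrt((x₂-x₁)² + (y₂-y₁)²)
dx = 12 - 4 = 8
dy = (-2) - (-13) = 11
d = sqrt(8² + 11²) = sqrt(64 + 121) = sqrt(185) = 13.60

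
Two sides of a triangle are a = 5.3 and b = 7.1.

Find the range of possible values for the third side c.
By the triangle inequality: |a - b| < c < a + b
|5.3 - 7.1| < c < 5.3 + 7.1
1.8 < c < 12.4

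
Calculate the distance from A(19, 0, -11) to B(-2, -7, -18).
d = √[(-21)² + (-7)² + (-7)²] = √539 = 23.22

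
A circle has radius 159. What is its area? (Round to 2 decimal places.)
Area = pi * r²
Area = pi * 159²
Area = pi * 25281
Area = 79422.60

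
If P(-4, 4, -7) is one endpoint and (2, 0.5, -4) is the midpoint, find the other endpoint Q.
Q = (2×2 - (-4), 2×0.5 - 4, 2×(-4) - (-7)) = (8, -3, -1)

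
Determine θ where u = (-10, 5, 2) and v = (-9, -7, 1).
u·v = 57, |u|² = 129, |v|² = 131
cos θ = 57/√16899 ≈ 0.4385
θ ≈ 63.99°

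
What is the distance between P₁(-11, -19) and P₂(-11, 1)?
Using the distance formula: d = sqrt((x₂-x₁)² + (y₂-y₁)²)
dx = (-11) - (-11) = 0
dy = 1 - (-19) = 20
d = sqrt(0² + 20²) = sqrt(0 + 400) = sqrt(400) = 20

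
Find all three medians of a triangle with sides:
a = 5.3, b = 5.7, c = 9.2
Using m_x = ½√(2y² + 2z² - x²):
m_a = ½√(2·5.7² + 2·9.2² - 5.3²) = ½√206.17 = 7.179
m_b = ½√(2·5.3² + 2·9.2² - 5.7²) = ½√192.97 = 6.946
m_c = ½√(2·5.3² + 2·5.7² - 9.2²) = ½√36.52 = 3.022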